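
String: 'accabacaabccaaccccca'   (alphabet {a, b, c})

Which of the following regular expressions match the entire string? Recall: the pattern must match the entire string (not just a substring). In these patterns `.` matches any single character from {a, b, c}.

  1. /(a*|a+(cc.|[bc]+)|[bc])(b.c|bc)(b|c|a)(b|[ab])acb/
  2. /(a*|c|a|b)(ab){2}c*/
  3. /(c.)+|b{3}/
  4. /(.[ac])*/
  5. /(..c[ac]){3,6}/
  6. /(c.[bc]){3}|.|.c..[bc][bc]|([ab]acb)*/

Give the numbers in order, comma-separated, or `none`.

1 → no match — must end with 'acb'
2 → no match
3 → no match
4 → no match
5 → match
6 → no match

5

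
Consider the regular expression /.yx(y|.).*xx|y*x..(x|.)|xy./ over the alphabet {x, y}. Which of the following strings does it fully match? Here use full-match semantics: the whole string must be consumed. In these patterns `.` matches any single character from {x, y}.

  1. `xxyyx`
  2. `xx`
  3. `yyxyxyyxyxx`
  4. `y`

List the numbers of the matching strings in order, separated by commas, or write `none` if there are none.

3

1 → no match
2 → no match
3 → match
4 → no match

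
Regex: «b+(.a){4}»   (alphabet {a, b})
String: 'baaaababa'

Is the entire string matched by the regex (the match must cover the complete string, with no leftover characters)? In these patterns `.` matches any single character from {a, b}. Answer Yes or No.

Yes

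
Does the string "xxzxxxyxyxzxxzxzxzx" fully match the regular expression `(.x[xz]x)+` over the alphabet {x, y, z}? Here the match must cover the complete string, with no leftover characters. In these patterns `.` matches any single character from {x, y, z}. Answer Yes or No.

No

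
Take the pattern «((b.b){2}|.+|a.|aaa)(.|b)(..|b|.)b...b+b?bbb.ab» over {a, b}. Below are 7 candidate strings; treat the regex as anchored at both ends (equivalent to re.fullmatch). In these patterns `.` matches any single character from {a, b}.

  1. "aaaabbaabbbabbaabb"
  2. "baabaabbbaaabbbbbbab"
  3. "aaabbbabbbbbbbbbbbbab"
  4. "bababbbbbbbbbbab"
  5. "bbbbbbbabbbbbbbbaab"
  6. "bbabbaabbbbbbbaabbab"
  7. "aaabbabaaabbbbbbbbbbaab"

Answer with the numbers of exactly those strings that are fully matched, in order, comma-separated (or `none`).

2, 3, 4, 5, 7

1 → no match — must end with "ab"
2 → match
3 → match
4 → match
5 → match
6 → no match
7 → match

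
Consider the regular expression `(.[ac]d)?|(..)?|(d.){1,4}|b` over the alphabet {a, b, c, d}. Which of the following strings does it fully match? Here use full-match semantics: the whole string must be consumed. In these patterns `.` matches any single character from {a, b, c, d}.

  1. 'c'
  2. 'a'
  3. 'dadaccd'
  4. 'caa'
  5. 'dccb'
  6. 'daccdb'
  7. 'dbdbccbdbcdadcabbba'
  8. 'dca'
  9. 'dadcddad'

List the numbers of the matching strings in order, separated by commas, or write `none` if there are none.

1 → no match
2 → no match
3 → no match
4 → no match
5 → no match
6 → no match
7 → no match
8 → no match
9 → no match

none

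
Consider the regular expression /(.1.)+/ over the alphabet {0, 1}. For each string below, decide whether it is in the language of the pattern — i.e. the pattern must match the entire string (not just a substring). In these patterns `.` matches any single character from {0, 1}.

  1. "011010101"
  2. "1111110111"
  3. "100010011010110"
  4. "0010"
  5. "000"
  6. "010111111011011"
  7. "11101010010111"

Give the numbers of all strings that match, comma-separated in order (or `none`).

1. "011010101" → no match
2. "1111110111" → no match
3 → no match
4. "0010" → no match
5. "000" → no match
6 → match
7 → no match

6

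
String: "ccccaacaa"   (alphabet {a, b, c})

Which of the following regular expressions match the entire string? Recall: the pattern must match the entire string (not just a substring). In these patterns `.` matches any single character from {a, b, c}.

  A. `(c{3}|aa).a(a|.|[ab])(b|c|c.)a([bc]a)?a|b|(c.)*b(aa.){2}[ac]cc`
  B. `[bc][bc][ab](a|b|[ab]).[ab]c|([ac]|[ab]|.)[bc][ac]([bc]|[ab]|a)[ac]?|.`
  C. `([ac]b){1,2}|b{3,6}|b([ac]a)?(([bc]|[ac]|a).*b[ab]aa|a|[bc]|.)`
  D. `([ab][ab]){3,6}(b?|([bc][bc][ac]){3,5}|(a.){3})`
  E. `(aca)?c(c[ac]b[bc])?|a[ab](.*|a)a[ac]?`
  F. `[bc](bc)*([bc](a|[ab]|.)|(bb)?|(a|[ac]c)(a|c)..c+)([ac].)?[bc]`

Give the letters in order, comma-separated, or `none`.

A → match
B → no match
C → no match
D → no match
E → no match
F → no match

A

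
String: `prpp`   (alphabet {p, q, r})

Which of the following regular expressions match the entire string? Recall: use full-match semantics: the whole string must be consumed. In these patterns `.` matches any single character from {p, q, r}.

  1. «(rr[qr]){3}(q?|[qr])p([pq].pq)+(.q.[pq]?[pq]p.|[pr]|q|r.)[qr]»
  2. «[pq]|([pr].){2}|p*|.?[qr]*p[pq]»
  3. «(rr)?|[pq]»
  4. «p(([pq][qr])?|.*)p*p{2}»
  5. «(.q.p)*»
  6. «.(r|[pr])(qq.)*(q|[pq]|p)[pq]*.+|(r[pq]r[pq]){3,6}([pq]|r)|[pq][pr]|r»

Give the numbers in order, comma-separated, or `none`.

1 → no match — must start with `rr`
2 → match
3 → no match
4 → match
5 → no match
6 → match

2, 4, 6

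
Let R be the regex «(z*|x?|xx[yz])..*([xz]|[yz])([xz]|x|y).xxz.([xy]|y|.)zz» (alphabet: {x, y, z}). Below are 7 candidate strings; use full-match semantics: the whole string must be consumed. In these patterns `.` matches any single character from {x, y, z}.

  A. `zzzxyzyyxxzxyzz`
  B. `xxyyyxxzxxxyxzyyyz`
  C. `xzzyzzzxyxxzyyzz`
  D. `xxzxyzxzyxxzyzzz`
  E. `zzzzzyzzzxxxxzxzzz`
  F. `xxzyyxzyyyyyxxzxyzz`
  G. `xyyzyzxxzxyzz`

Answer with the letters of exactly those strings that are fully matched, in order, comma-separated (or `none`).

A, C, D, E, F, G

A → match
B → no match — must end with `zz`
C → match
D → match
E → match
F → match
G → match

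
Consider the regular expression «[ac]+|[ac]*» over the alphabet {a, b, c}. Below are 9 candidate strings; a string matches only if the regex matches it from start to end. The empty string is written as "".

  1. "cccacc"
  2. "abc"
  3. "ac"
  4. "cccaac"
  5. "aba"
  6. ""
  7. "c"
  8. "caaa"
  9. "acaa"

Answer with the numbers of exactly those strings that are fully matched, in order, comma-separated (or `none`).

1 → match
2 → no match
3 → match
4 → match
5 → no match
6 → match
7 → match
8 → match
9 → match

1, 3, 4, 6, 7, 8, 9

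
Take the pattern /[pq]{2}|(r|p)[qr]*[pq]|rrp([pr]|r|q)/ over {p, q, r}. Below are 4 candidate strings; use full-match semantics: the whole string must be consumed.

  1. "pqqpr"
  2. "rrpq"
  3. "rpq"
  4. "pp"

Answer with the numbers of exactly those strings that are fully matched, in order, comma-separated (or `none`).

1 → no match
2 → match
3 → no match
4 → match

2, 4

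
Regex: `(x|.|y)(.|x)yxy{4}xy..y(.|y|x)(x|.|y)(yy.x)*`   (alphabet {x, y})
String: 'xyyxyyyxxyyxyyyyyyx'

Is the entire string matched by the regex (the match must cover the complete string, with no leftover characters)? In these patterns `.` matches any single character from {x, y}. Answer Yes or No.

No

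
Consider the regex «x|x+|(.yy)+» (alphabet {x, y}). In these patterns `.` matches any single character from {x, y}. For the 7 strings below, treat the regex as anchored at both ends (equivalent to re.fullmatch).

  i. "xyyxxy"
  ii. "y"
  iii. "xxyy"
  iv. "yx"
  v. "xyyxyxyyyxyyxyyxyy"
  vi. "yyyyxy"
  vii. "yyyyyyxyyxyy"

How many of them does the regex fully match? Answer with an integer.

i → no match
ii → no match
iii → no match
iv → no match
v → no match
vi → no match
vii → match
Total matched: 1

1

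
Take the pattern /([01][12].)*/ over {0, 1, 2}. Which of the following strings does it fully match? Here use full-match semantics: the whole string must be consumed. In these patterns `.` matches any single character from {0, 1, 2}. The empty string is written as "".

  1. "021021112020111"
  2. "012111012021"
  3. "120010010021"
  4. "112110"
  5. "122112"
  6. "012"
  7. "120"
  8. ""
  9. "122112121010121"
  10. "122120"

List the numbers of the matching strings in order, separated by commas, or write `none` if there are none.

1 → match
2 → match
3 → match
4 → match
5 → match
6 → match
7 → match
8 → match
9 → match
10 → match

1, 2, 3, 4, 5, 6, 7, 8, 9, 10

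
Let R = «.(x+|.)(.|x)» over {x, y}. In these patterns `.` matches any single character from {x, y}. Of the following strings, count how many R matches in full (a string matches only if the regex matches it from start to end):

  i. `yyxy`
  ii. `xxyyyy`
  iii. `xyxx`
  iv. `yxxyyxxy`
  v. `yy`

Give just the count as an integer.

0

i → no match
ii → no match
iii → no match
iv → no match
v → no match
Total matched: 0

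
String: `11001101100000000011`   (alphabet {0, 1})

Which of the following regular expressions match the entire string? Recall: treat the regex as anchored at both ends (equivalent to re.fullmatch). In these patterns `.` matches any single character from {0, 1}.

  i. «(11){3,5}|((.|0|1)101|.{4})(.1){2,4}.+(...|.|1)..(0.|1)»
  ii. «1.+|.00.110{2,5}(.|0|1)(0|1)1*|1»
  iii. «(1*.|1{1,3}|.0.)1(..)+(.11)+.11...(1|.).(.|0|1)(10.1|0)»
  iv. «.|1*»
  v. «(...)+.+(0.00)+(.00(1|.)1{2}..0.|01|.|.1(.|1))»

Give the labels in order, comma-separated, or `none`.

i → match
ii → match
iii → no match
iv → no match
v → match

i, ii, v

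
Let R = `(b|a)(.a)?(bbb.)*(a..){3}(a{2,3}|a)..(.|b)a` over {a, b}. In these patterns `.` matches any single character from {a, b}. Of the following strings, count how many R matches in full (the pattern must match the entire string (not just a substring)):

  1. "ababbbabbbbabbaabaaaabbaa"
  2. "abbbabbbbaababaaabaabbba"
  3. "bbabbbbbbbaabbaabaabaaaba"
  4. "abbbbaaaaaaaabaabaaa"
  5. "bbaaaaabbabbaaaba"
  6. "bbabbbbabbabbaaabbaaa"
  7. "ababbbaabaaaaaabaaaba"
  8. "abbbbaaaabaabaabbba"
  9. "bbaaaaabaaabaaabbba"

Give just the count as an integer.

1 → match
2 → match
3 → match
4 → match
5 → match
6 → no match
7 → match
8 → match
9 → match
Total matched: 8

8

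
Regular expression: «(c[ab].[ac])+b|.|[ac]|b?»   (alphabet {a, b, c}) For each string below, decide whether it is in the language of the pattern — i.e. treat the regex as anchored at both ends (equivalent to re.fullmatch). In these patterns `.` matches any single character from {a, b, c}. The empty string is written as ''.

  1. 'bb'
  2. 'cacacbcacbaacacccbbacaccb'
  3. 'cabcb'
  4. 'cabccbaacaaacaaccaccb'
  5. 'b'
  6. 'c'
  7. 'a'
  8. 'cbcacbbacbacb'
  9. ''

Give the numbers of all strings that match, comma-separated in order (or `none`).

1 → no match
2 → match
3 → match
4 → match
5 → match
6 → match
7 → match
8 → match
9 → match

2, 3, 4, 5, 6, 7, 8, 9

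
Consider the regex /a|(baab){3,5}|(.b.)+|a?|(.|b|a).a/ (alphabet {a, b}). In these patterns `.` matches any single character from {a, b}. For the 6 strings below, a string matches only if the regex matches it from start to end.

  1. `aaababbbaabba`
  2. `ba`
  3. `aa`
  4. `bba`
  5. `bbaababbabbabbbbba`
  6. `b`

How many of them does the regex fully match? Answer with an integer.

2

1 → no match
2 → no match
3 → no match
4 → match
5 → match
6 → no match
Total matched: 2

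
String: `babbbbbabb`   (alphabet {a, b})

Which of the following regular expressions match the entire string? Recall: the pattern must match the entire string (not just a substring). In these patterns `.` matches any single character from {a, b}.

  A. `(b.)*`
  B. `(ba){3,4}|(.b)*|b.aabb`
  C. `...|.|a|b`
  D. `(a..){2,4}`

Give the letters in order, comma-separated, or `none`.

A → match
B → no match
C → no match
D → no match — must start with `a`

A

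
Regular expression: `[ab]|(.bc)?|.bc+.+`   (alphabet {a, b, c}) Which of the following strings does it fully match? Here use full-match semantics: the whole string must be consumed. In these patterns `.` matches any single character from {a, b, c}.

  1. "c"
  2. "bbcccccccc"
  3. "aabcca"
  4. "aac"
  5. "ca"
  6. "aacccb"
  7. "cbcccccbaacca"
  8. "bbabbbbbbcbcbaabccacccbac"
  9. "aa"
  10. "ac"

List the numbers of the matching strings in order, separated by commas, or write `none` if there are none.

1. "c" → no match
2. "bbcccccccc" → match
3. "aabcca" → no match
4. "aac" → no match
5. "ca" → no match
6. "aacccb" → no match
7 → match
8 → no match
9. "aa" → no match
10. "ac" → no match

2, 7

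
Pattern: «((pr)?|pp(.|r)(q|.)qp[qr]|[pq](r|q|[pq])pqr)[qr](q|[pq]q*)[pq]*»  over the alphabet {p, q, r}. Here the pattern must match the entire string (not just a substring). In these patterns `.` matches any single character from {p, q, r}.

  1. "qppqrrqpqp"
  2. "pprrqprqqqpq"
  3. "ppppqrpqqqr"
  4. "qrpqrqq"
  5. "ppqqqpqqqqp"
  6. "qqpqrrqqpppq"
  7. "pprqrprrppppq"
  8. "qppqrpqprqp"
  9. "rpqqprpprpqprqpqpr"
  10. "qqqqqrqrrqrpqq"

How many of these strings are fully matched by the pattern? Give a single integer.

1 → match
2 → match
3 → no match
4 → match
5 → match
6 → match
7 → no match
8 → no match
9 → no match
10 → no match
Total matched: 5

5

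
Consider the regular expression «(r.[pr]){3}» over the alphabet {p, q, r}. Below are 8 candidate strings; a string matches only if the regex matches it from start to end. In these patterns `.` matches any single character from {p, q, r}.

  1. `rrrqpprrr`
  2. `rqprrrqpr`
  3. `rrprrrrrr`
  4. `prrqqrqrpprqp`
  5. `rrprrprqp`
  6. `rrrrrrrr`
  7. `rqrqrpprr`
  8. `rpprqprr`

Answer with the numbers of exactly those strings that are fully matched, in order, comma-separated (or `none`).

3, 5

1 → no match
2 → no match
3 → match
4 → no match — must start with `r`
5 → match
6 → no match
7 → no match
8 → no match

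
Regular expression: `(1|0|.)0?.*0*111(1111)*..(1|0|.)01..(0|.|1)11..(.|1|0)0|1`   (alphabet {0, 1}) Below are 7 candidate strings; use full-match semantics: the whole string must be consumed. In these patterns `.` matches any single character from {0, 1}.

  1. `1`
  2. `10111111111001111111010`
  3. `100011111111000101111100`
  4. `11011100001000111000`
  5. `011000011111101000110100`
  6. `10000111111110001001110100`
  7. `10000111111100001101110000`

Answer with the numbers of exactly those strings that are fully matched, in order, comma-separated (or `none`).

1, 2, 4, 5, 6, 7

1 → match
2 → match
3 → no match
4 → match
5 → match
6 → match
7 → match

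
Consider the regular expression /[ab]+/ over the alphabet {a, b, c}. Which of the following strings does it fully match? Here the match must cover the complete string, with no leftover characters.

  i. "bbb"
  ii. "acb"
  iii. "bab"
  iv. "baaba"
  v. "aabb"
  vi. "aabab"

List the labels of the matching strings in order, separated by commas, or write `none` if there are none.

i, iii, iv, v, vi

i → match
ii → no match
iii → match
iv → match
v → match
vi → match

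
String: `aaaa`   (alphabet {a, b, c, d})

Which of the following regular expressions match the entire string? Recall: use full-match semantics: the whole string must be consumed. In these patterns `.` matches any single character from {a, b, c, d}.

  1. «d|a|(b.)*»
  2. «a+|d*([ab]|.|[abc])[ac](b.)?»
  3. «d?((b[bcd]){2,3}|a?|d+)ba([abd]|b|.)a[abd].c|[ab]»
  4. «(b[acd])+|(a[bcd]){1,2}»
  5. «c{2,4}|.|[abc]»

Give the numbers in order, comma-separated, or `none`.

2

1 → no match
2 → match
3 → no match
4 → no match
5 → no match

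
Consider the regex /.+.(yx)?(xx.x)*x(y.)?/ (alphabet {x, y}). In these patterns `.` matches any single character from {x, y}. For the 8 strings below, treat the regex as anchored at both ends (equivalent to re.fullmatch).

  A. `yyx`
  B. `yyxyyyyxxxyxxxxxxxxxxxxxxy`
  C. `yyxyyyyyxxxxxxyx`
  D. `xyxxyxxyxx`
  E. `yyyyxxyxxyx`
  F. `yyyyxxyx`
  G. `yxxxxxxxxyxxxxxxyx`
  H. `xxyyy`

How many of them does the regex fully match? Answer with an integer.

6

A. `yyx` → match
B → no match
C → match
D. `xyxxyxxyxx` → match
E. `yyyyxxyxxyx` → match
F. `yyyyxxyx` → match
G → match
H. `xxyyy` → no match
Total matched: 6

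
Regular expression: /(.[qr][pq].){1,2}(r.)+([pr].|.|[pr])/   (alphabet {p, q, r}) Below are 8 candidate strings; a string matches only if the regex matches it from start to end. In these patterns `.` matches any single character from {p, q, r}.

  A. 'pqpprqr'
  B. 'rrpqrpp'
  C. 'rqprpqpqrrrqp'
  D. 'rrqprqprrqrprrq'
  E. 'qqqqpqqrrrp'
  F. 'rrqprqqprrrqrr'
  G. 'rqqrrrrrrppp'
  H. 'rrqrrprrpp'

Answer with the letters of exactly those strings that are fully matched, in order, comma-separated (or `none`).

A → match
B → match
C → match
D → match
E → match
F → match
G → match
H → match

A, B, C, D, E, F, G, H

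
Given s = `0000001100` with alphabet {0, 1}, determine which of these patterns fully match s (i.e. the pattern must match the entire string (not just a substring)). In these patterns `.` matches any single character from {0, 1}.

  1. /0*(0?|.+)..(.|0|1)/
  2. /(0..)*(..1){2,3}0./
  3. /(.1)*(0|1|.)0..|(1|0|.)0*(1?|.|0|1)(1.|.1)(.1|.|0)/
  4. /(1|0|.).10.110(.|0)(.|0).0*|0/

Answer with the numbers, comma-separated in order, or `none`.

1 → match
2 → no match
3 → match
4 → no match

1, 3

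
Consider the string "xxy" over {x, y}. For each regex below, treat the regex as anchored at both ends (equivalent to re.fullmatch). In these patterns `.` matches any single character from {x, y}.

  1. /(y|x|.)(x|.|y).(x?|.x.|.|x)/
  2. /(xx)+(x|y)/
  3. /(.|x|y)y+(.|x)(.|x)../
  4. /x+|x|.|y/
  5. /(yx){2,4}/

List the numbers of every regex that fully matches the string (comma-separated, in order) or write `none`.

1 → match
2 → match
3 → no match
4 → no match
5 → no match — must start with "yx"

1, 2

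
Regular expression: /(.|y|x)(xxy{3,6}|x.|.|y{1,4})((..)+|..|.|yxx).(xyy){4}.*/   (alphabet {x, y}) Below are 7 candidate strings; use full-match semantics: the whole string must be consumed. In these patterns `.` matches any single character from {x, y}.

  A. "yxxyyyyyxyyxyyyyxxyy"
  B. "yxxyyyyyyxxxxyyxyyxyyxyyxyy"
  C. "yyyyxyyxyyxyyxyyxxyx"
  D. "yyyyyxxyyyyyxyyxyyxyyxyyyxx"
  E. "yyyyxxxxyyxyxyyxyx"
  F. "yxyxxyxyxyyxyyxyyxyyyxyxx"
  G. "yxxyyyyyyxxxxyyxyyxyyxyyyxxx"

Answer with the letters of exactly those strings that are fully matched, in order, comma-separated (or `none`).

B, C, D, F, G

A → no match
B → match
C → match
D → match
E → no match
F → match
G → match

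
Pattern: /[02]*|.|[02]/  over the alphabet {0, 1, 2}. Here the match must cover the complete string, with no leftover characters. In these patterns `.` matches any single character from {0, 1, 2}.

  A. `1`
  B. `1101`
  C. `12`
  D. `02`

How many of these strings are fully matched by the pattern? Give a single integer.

A → match
B → no match
C → no match
D → match
Total matched: 2

2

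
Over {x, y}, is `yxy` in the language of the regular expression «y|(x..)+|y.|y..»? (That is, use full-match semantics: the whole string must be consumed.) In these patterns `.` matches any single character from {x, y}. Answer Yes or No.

Yes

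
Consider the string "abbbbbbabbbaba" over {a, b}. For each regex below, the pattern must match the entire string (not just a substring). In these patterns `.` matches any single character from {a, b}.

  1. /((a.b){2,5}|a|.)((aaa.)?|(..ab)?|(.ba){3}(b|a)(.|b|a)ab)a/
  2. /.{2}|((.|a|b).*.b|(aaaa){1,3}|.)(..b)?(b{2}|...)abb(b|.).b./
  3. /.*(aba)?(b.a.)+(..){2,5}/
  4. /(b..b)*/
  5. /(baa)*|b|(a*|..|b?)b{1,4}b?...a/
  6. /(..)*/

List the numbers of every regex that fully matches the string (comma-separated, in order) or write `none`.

2, 6

1 → no match
2 → match
3 → no match
4 → no match
5 → no match
6 → match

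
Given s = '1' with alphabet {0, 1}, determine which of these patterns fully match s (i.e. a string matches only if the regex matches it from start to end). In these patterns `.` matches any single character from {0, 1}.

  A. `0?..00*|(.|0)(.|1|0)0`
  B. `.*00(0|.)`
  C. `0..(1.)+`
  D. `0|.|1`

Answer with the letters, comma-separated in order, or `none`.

D

A → no match
B → no match
C → no match — must start with '0'
D → match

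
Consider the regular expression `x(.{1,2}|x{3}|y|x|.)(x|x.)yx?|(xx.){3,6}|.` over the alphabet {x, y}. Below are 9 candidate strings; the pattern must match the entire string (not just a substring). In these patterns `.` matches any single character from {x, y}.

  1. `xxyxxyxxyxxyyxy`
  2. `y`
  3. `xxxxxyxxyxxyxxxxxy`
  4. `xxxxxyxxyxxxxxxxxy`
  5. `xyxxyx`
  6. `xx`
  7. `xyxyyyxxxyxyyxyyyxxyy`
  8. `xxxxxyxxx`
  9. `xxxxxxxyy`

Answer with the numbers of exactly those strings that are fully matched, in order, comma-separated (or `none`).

2, 3, 4, 5, 8

1 → no match
2 → match
3 → match
4 → match
5 → match
6 → no match
7 → no match
8 → match
9 → no match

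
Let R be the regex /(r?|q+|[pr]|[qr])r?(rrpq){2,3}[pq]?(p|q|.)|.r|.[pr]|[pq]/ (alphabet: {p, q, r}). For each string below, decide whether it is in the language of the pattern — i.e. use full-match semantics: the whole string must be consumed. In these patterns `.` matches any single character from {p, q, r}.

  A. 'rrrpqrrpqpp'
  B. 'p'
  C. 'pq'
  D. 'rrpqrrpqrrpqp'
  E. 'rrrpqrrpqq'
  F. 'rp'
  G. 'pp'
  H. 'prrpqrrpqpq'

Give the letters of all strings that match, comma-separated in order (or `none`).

A → match
B → match
C → no match
D → match
E → match
F → match
G → match
H → match

A, B, D, E, F, G, H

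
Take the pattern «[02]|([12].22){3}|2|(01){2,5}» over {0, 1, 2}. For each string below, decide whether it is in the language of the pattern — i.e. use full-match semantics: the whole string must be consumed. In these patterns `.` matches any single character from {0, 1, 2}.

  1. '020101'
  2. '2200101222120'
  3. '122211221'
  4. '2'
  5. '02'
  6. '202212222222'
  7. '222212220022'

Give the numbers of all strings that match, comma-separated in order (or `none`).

1. '020101' → no match
2 → no match
3. '122211221' → no match
4. '2' → match
5. '02' → no match
6. '202212222222' → match
7. '222212220022' → no match

4, 6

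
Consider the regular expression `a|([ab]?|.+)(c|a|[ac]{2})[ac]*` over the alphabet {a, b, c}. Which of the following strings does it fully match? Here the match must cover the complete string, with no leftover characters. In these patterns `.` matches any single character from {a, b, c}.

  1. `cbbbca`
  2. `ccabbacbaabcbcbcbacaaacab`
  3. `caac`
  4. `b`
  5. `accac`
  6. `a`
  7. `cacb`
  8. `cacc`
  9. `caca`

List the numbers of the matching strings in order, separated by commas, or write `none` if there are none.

1, 3, 5, 6, 8, 9

1. `cbbbca` → match
2 → no match
3. `caac` → match
4. `b` → no match
5. `accac` → match
6. `a` → match
7. `cacb` → no match
8. `cacc` → match
9. `caca` → match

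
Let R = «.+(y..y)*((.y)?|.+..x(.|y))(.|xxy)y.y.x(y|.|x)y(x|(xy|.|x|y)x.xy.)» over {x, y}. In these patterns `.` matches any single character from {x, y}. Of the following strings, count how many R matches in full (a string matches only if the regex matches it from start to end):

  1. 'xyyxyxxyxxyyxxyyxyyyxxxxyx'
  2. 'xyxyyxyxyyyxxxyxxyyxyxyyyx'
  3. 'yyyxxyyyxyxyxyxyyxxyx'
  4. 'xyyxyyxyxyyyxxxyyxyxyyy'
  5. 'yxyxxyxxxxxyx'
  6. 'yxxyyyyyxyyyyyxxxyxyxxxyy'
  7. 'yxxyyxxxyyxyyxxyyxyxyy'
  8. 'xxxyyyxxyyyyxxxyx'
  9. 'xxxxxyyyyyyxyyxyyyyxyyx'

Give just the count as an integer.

1 → no match
2 → no match
3 → match
4 → no match
5 → no match
6 → match
7 → match
8 → match
9 → match
Total matched: 5

5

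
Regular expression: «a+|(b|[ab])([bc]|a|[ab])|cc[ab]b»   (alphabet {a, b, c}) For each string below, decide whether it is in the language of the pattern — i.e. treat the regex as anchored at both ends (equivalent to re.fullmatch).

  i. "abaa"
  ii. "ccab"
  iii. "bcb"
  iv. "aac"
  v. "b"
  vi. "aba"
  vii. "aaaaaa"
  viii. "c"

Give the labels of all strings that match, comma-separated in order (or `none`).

ii, vii

i → no match
ii → match
iii → no match
iv → no match
v → no match
vi → no match
vii → match
viii → no match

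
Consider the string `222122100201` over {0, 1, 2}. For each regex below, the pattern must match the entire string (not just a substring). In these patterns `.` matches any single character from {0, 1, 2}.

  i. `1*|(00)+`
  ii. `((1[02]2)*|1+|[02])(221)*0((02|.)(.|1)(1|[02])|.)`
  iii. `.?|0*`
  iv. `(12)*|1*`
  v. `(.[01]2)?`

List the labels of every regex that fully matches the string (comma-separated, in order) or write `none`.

i → no match
ii → match
iii → no match
iv → no match
v → no match

ii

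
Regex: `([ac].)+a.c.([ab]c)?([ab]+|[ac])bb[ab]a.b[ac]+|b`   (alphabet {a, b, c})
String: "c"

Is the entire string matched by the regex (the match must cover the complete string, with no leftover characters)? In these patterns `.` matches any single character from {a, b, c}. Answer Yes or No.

No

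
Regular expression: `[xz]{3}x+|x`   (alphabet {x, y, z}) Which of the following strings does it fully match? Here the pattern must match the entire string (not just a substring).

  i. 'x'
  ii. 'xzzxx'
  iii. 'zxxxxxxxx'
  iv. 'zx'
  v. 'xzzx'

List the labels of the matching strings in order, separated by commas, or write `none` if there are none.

i, ii, iii, v

i → match
ii → match
iii → match
iv → no match
v → match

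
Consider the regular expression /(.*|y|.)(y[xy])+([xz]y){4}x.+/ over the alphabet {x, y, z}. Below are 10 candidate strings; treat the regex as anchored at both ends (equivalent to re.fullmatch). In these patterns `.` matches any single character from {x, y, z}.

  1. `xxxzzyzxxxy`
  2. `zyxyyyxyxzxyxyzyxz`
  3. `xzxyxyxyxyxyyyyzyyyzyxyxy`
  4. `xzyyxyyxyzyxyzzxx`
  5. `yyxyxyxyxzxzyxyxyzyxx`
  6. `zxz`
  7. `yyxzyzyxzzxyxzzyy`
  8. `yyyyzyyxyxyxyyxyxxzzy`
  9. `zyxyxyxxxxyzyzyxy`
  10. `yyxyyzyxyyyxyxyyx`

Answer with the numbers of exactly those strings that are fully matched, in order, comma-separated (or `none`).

none

1 → no match
2 → no match
3 → no match
4 → no match
5 → no match
6 → no match
7 → no match
8 → no match
9 → no match
10 → no match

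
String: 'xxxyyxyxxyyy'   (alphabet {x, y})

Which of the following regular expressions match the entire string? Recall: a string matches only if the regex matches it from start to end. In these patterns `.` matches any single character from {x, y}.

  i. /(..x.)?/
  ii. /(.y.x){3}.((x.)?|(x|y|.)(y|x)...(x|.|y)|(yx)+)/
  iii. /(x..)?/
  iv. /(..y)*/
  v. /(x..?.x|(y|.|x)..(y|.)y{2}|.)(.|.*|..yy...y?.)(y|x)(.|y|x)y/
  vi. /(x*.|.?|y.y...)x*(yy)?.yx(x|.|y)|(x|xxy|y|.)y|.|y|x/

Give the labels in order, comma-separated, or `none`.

v

i → no match
ii → no match
iii → no match
iv → no match
v → match
vi → no match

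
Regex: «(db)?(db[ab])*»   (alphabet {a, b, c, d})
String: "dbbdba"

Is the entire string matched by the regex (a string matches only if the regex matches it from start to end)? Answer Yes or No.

Yes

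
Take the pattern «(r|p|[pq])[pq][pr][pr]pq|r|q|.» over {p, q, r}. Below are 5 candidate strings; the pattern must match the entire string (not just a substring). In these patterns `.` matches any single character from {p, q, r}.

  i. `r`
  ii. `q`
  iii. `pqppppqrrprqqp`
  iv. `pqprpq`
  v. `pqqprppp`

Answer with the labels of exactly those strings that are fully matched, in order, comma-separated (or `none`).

i → match
ii → match
iii → no match
iv → match
v → no match

i, ii, iv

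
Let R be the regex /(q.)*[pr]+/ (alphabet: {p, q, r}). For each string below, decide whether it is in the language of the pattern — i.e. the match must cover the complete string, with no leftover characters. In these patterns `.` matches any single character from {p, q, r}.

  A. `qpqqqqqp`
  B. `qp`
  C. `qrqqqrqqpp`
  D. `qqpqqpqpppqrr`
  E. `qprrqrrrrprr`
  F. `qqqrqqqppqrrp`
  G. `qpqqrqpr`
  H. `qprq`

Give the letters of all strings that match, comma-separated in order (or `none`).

A → no match
B → no match
C → match
D → no match
E → no match
F → no match
G → no match
H → no match

C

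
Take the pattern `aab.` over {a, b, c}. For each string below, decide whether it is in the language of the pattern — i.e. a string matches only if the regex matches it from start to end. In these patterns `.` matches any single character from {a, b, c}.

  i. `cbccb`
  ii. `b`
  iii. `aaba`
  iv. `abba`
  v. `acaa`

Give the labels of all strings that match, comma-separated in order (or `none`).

iii

i → no match — must start with `aab`
ii → no match — must start with `aab`
iii → match
iv → no match — must start with `aab`
v → no match — must start with `aab`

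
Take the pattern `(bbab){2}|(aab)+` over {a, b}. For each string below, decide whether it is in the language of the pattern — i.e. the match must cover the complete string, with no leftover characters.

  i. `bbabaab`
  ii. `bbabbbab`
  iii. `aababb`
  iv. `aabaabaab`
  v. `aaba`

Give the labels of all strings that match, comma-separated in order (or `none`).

ii, iv

i. `bbabaab` → no match
ii. `bbabbbab` → match
iii. `aababb` → no match
iv. `aabaabaab` → match
v. `aaba` → no match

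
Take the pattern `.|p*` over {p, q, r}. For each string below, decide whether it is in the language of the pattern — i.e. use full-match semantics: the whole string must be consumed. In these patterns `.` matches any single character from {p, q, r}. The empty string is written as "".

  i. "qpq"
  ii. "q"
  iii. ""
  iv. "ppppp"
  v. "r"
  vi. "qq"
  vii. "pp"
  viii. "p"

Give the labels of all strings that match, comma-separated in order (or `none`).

i → no match
ii → match
iii → match
iv → match
v → match
vi → no match
vii → match
viii → match

ii, iii, iv, v, vii, viii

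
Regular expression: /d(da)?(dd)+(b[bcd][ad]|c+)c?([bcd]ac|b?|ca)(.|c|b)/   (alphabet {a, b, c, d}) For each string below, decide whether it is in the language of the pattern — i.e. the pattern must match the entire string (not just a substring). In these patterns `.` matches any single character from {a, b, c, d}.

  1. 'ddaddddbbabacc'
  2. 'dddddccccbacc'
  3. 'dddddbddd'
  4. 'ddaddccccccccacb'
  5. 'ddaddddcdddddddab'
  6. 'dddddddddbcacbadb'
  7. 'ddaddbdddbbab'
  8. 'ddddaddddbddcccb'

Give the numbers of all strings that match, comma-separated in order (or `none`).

1, 2, 3, 4

1 → match
2 → match
3 → match
4 → match
5 → no match
6 → no match
7 → no match
8 → no match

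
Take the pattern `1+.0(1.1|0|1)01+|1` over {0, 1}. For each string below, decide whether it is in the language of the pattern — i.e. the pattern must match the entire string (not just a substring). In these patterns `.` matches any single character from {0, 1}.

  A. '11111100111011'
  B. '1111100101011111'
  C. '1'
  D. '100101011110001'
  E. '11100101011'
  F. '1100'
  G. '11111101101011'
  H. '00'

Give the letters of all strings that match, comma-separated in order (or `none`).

A → match
B → match
C → match
D → no match
E → match
F → no match — must end with '1'
G → no match
H → no match — must start with '1'

A, B, C, E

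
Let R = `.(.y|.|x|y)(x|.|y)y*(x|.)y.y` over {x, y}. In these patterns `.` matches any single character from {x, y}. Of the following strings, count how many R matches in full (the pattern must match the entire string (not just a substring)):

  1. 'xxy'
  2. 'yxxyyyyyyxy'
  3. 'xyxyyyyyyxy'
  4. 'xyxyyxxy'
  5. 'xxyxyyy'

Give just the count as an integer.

1. 'xxy' → no match
2. 'yxxyyyyyyxy' → match
3. 'xyxyyyyyyxy' → match
4. 'xyxyyxxy' → no match
5. 'xxyxyyy' → match
Total matched: 3

3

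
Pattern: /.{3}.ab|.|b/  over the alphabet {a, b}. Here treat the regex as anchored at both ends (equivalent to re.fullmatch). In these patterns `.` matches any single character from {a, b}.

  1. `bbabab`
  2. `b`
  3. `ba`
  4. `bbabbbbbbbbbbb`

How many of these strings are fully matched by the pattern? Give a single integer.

2

1 → match
2 → match
3 → no match
4 → no match
Total matched: 2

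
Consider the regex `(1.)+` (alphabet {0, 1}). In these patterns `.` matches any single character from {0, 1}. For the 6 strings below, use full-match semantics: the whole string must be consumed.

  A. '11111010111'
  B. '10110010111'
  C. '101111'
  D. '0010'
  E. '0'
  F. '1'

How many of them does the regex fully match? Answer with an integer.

A → no match
B → no match
C → match
D → no match — must start with '1'
E → no match — must start with '1'
F → no match
Total matched: 1

1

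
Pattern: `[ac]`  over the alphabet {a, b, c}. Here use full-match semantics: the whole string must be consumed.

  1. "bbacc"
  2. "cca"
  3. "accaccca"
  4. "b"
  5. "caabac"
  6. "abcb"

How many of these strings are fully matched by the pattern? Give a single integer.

1 → no match
2 → no match
3 → no match
4 → no match
5 → no match
6 → no match
Total matched: 0

0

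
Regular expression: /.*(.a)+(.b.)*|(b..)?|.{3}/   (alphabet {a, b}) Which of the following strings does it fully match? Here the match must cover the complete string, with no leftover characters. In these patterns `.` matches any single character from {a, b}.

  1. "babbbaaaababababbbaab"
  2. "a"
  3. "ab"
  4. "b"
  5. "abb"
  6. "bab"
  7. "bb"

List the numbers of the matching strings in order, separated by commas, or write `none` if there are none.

5, 6

1 → no match
2 → no match
3 → no match
4 → no match
5 → match
6 → match
7 → no match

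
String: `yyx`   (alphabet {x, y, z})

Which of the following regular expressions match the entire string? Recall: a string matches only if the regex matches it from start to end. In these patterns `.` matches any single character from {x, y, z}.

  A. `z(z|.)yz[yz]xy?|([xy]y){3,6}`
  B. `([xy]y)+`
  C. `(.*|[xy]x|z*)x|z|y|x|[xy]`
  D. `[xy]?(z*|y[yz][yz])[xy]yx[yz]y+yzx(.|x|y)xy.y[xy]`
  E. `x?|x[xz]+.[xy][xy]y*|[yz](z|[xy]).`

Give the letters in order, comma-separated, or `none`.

C, E

A → no match
B → no match — must end with `y`
C → match
D → no match
E → match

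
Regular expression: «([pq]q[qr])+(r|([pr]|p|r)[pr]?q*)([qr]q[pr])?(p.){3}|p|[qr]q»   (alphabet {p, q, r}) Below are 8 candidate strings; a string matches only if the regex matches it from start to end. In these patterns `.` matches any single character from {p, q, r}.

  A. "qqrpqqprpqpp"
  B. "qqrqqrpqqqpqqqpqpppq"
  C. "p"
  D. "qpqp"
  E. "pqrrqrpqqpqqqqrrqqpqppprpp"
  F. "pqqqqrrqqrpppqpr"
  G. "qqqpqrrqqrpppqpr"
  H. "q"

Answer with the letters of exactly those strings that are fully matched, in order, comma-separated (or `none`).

A, C, F, G

A → match
B → no match
C → match
D → no match
E → no match
F → match
G → match
H → no match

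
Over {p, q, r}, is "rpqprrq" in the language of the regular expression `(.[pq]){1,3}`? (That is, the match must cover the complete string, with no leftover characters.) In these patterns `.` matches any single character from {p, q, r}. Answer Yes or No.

No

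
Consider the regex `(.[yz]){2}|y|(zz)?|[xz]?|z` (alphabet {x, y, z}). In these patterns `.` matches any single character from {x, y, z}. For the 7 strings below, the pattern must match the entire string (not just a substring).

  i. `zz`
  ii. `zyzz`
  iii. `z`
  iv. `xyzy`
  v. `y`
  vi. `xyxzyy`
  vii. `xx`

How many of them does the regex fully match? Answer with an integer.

i → match
ii → match
iii → match
iv → match
v → match
vi → no match
vii → no match
Total matched: 5

5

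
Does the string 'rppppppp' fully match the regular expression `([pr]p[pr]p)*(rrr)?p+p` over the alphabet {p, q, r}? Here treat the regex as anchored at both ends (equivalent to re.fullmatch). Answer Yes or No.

Yes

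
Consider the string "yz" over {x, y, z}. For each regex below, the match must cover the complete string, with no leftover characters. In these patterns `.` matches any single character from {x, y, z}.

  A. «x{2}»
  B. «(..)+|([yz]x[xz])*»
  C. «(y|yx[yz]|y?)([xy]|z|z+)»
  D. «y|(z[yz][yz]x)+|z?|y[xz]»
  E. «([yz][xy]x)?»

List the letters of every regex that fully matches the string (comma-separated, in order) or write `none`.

B, C, D

A → no match — must start with "x"
B → match
C → match
D → match
E → no match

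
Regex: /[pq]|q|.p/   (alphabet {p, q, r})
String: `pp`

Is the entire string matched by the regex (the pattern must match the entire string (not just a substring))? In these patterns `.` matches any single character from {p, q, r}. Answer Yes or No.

Yes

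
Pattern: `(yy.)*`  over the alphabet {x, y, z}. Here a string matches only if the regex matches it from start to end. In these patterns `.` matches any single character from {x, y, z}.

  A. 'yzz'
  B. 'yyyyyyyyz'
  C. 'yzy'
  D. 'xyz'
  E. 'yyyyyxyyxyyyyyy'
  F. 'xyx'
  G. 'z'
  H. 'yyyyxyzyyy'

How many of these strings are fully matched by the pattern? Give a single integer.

2

A → no match
B → match
C → no match
D → no match
E → match
F → no match
G → no match
H → no match
Total matched: 2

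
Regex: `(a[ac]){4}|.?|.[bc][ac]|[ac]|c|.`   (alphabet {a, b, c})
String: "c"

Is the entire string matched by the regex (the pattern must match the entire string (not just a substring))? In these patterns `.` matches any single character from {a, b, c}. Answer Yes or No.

Yes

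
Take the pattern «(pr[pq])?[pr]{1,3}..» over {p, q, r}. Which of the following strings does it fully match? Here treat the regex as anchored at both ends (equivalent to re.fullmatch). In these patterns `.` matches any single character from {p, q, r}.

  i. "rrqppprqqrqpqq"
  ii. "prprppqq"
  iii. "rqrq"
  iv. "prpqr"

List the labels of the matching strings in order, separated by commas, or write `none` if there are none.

i → no match
ii → match
iii → no match
iv → match

ii, iv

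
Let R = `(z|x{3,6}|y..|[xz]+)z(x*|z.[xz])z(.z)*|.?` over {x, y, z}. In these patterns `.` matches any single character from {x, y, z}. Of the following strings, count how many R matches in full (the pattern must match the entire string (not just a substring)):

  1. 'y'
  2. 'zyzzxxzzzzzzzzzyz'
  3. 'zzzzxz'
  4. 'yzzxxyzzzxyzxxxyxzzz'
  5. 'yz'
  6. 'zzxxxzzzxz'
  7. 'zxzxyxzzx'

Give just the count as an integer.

3

1. 'y' → match
2 → no match
3. 'zzzzxz' → match
4 → no match
5. 'yz' → no match
6. 'zzxxxzzzxz' → match
7. 'zxzxyxzzx' → no match
Total matched: 3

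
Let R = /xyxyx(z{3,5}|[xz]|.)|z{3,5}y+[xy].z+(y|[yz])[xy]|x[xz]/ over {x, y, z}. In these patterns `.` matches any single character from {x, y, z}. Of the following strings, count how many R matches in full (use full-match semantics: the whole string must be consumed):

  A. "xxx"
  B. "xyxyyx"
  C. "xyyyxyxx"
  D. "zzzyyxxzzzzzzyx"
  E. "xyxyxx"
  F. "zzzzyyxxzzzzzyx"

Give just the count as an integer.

3

A. "xxx" → no match
B. "xyxyyx" → no match
C. "xyyyxyxx" → no match
D → match
E. "xyxyxx" → match
F → match
Total matched: 3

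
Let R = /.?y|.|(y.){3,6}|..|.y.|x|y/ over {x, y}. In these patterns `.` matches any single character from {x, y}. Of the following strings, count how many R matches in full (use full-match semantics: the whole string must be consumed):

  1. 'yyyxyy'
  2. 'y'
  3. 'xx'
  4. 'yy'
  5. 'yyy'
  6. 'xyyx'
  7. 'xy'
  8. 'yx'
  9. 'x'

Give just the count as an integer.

8

1 → match
2 → match
3 → match
4 → match
5 → match
6 → no match
7 → match
8 → match
9 → match
Total matched: 8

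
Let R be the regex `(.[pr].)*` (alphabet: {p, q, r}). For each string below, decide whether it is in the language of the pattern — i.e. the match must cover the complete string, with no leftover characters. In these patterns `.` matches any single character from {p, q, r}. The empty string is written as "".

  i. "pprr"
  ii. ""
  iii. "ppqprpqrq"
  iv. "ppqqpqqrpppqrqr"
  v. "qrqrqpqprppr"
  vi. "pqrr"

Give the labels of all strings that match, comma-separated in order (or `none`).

i → no match
ii → match
iii → match
iv → no match
v → no match
vi → no match

ii, iii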